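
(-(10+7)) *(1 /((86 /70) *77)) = -85 /473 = -0.18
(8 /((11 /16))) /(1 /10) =1280 /11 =116.36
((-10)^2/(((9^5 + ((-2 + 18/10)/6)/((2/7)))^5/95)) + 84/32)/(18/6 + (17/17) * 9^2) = 3907623723737466734216474418729251/125043959159598935494296806999336032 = 0.03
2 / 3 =0.67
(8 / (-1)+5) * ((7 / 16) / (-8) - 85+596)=-196203 / 128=-1532.84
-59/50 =-1.18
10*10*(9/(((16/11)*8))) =2475/32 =77.34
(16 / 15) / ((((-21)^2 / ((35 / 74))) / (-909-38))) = -7576 / 6993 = -1.08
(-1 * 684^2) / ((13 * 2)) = -233928 / 13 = -17994.46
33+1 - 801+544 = -223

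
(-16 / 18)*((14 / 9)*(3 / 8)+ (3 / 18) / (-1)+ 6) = -154 / 27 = -5.70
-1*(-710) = 710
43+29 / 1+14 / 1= 86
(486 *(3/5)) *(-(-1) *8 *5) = 11664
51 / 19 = 2.68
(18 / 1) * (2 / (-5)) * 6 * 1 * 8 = -1728 / 5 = -345.60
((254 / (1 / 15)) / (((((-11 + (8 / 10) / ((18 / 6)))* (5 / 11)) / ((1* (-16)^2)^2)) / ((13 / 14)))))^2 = 2868563087502763622400 / 1270129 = 2258481687689017.12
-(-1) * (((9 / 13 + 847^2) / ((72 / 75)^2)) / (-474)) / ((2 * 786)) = -2914476875 / 2789759232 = -1.04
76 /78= 38 /39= 0.97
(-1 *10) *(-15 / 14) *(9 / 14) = 675 / 98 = 6.89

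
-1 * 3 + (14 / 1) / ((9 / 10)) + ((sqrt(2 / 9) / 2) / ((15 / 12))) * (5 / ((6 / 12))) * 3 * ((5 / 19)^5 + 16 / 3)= 113 / 9 + 158507836 * sqrt(2) / 7428297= 42.73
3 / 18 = 1 / 6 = 0.17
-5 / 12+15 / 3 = 55 / 12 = 4.58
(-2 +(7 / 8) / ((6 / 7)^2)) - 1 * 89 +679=169687 / 288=589.19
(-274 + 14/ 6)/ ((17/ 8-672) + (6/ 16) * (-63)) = 1630/ 4161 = 0.39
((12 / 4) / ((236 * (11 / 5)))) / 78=5 / 67496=0.00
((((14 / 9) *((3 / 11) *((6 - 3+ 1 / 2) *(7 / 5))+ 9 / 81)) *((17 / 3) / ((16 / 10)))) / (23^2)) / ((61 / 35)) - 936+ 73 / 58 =-18705094238915 / 20011168584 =-934.73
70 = 70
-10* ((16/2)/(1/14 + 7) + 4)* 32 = -162560/99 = -1642.02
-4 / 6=-2 / 3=-0.67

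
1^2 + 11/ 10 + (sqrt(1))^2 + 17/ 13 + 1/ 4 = 1211/ 260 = 4.66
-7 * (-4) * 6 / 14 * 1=12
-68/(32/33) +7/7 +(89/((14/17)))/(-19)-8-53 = -144505/1064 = -135.81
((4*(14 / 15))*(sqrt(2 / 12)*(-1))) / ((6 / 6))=-28*sqrt(6) / 45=-1.52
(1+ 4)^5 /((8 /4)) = 3125 /2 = 1562.50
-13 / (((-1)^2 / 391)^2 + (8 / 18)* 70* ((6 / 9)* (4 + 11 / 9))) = -482951079 / 4023828163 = -0.12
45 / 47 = 0.96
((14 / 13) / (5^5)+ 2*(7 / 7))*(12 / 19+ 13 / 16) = 2229681 / 771875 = 2.89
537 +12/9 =1615/3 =538.33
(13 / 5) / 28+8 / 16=83 / 140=0.59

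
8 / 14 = 4 / 7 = 0.57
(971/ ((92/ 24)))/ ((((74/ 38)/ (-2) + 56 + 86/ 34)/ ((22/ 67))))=82799112/ 57295921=1.45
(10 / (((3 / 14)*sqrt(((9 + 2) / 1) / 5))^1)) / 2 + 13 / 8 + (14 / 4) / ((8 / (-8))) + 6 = 33 / 8 + 70*sqrt(55) / 33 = 19.86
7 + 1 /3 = 22 /3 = 7.33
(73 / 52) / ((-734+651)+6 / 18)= -219 / 12896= -0.02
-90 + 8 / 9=-802 / 9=-89.11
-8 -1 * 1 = -9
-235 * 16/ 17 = -221.18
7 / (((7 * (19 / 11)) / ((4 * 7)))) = 308 / 19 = 16.21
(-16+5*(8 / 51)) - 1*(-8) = -368 / 51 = -7.22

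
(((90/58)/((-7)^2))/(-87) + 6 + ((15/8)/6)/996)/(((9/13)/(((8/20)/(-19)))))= -51222687737/280742081760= -0.18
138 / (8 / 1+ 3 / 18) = 828 / 49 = 16.90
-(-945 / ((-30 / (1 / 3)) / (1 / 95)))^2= -441 / 36100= -0.01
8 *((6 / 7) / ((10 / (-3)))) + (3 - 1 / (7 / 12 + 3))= 999 / 1505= 0.66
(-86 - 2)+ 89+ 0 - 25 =-24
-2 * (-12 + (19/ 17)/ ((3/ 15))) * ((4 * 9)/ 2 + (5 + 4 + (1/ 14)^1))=41311/ 119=347.15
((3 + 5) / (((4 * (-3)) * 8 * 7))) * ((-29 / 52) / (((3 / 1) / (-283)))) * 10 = -41035 / 6552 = -6.26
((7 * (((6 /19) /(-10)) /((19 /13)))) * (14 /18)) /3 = -637 /16245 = -0.04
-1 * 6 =-6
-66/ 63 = -22/ 21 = -1.05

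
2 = 2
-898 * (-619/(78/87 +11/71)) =1144519858/2165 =528646.59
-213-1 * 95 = -308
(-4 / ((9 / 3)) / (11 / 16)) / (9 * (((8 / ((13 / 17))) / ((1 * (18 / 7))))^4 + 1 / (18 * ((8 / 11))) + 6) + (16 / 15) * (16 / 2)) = -35534453760 / 46334642452549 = -0.00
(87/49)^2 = 7569/2401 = 3.15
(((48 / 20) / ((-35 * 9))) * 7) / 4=-1 / 75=-0.01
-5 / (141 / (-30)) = 50 / 47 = 1.06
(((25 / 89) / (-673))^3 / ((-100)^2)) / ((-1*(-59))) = -25 / 202855696049745712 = -0.00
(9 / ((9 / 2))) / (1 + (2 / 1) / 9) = 18 / 11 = 1.64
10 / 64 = 5 / 32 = 0.16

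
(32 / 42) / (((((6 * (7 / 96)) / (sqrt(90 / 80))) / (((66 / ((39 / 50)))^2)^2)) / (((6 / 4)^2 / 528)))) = 399300000000 * sqrt(2) / 1399489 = 403501.19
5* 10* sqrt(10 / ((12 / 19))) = 25* sqrt(570) / 3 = 198.96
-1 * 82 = -82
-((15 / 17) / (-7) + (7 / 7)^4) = -104 / 119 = -0.87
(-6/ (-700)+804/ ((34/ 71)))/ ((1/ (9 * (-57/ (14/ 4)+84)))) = 21308138883/ 20825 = 1023199.95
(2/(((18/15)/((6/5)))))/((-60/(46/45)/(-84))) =644/225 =2.86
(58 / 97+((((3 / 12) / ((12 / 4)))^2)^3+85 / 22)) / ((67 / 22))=14214777899 / 9702955008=1.46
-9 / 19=-0.47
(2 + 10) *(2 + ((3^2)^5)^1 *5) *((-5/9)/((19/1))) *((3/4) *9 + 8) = -87097865/57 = -1528032.72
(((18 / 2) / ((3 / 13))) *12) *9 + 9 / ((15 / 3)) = 21069 / 5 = 4213.80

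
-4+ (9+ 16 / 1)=21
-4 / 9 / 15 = -4 / 135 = -0.03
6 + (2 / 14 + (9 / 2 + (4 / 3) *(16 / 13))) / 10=36191 / 5460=6.63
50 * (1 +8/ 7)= 750/ 7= 107.14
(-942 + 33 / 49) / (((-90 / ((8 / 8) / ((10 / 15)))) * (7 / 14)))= 3075 / 98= 31.38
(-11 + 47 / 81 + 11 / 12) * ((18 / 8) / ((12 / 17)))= -52343 / 1728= -30.29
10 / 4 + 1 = 3.50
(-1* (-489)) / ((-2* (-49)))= 489 / 98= 4.99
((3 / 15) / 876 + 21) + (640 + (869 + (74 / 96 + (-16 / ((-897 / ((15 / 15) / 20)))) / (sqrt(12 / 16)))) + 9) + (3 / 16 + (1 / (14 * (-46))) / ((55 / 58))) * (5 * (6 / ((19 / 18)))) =8 * sqrt(3) / 13455 + 303618704547 / 196510160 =1545.05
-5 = -5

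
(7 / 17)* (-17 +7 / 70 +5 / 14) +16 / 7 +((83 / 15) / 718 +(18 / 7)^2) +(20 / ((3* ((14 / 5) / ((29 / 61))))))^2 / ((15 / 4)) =146350305961 / 60088709898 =2.44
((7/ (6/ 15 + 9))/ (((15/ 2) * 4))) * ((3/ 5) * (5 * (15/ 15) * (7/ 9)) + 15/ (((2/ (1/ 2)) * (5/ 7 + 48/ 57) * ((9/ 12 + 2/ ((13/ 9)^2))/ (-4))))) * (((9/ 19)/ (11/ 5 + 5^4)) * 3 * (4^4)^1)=-75310/ 1581503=-0.05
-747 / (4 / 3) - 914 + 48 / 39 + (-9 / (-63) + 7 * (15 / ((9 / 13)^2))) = -12322369 / 9828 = -1253.80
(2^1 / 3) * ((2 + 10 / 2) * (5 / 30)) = 7 / 9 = 0.78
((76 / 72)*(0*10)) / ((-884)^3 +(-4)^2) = 0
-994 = -994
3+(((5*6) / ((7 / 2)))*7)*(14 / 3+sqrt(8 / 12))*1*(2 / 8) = 5*sqrt(6)+73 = 85.25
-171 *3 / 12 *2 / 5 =-17.10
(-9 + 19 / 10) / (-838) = 71 / 8380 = 0.01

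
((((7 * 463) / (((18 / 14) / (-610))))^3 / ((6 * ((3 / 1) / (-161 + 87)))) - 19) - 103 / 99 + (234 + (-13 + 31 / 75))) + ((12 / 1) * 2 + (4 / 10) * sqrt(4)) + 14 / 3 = 14946943899462919723.45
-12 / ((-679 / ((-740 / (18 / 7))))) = -1480 / 291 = -5.09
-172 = -172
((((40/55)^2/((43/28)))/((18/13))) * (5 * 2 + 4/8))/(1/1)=2.61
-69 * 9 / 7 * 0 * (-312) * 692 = 0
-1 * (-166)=166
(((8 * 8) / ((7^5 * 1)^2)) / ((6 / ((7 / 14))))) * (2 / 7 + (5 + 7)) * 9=4128 / 1977326743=0.00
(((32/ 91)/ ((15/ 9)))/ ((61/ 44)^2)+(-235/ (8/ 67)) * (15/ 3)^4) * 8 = -16660717872527/ 1693055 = -9840624.12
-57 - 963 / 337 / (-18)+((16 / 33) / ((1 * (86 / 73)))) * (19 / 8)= -53428471 / 956406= -55.86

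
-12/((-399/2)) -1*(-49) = 6525/133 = 49.06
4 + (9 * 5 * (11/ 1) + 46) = 545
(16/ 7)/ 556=4/ 973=0.00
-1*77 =-77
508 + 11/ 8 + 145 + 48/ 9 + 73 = 17585/ 24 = 732.71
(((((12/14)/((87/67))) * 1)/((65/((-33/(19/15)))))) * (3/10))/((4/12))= -59697/250705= -0.24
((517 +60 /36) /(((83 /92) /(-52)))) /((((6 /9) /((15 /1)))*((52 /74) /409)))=-391503472.77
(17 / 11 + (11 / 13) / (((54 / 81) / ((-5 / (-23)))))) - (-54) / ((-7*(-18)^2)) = 124156 / 69069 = 1.80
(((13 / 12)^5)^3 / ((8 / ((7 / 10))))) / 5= 358301251098635299 / 6162808629834547200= 0.06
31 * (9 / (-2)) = -139.50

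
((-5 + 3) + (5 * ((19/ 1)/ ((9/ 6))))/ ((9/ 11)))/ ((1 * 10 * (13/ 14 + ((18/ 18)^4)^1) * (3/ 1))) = 14252/ 10935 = 1.30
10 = 10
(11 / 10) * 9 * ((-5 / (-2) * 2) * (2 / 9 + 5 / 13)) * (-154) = -60137 / 13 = -4625.92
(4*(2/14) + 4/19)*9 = 936/133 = 7.04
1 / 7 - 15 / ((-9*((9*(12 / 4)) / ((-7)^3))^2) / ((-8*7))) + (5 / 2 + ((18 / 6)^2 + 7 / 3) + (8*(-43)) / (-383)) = -176459075539 / 11726694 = -15047.64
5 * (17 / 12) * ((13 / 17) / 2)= 65 / 24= 2.71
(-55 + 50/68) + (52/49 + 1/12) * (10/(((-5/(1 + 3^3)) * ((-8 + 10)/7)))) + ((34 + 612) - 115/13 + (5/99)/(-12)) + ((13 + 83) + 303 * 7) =676205921/262548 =2575.55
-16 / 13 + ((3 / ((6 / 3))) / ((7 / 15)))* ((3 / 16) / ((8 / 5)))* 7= 4679 / 3328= 1.41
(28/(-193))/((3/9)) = -84/193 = -0.44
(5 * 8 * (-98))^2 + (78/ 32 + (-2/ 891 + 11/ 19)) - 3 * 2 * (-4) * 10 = 4162270393399/ 270864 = 15366643.01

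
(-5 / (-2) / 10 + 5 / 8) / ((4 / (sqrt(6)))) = 7 * sqrt(6) / 32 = 0.54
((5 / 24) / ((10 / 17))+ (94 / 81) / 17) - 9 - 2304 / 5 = -51706633 / 110160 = -469.38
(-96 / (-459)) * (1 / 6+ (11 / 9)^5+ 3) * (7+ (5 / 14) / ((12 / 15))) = 193509962 / 21080493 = 9.18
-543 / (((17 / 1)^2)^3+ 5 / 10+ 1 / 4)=-2172 / 96550279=-0.00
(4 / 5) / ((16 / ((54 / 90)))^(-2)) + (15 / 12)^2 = 570.45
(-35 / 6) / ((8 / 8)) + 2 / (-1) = -47 / 6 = -7.83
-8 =-8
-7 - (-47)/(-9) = -110/9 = -12.22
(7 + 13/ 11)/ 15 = 6/ 11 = 0.55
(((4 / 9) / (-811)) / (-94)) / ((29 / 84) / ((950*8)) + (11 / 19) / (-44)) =-425600 / 957232221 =-0.00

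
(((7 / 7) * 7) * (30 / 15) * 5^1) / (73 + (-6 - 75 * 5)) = -5 / 22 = -0.23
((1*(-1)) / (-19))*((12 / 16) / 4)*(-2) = -3 / 152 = -0.02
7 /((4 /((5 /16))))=35 /64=0.55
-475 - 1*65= -540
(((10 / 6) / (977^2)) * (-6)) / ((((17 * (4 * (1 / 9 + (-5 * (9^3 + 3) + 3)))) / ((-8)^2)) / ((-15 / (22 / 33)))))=-2025 / 33378924601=-0.00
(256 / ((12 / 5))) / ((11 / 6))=640 / 11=58.18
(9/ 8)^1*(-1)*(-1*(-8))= -9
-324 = -324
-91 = -91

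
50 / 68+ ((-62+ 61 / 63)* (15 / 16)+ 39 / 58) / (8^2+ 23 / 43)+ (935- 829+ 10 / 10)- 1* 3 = 103.86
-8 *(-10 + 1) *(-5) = -360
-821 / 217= -3.78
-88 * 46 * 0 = 0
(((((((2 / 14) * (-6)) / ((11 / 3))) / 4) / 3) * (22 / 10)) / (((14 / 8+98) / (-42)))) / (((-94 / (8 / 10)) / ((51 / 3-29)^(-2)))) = -1 / 937650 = -0.00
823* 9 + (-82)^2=14131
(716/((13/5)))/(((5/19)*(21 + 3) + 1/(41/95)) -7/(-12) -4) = 52.79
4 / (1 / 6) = 24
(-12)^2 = 144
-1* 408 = -408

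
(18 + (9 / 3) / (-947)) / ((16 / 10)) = 85215 / 7576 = 11.25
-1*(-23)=23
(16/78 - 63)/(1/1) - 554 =-616.79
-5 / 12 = -0.42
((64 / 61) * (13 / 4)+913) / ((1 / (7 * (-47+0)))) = -18391429 / 61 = -301498.84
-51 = -51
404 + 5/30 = 404.17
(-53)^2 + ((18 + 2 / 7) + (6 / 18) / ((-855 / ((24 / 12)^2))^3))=37109690962427 / 13125553875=2827.29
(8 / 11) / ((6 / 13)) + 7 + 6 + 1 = 514 / 33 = 15.58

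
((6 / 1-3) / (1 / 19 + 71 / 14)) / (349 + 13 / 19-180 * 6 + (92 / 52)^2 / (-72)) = -0.00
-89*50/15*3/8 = -445/4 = -111.25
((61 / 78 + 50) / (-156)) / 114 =-3961 / 1387152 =-0.00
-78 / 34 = -39 / 17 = -2.29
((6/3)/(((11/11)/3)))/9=2/3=0.67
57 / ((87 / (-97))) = -1843 / 29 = -63.55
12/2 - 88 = -82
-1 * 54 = -54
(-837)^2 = 700569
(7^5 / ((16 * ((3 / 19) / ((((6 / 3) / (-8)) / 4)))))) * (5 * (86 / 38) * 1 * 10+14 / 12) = -47535.94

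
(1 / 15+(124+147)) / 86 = 2033 / 645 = 3.15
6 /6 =1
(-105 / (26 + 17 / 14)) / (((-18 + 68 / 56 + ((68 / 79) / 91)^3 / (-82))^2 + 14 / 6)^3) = -2115951257388850961294164271376293489459094226758910066484926730495651970351423959424 / 12574692251049360721921488615524469186293566694972569759256825926839142758278030833671368525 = -0.00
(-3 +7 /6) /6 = -11 /36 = -0.31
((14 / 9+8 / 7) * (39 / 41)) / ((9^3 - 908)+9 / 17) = -18785 / 1306137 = -0.01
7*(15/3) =35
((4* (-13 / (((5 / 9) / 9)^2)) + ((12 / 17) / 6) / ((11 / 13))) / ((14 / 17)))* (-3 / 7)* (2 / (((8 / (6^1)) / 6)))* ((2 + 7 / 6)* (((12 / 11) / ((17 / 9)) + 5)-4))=321831603873 / 1007930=319299.56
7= 7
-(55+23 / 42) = -2333 / 42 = -55.55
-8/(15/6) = -16/5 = -3.20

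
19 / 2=9.50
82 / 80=41 / 40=1.02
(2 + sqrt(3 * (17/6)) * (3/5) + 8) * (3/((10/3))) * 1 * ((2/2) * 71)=1917 * sqrt(34)/100 + 639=750.78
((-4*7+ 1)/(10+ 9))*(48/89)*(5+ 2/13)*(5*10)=-4341600/21983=-197.50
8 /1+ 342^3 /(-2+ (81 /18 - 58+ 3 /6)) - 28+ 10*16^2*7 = -39017188 /55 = -709403.42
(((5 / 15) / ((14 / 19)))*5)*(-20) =-950 / 21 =-45.24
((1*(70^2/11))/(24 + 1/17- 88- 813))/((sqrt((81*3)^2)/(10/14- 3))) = 47600/9962271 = 0.00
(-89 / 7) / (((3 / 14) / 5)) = -890 / 3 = -296.67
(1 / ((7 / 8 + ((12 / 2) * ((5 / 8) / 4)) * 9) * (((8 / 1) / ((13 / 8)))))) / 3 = 13 / 1788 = 0.01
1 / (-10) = -1 / 10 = -0.10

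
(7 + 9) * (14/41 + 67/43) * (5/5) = 53584/1763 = 30.39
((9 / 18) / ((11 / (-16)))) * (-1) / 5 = 8 / 55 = 0.15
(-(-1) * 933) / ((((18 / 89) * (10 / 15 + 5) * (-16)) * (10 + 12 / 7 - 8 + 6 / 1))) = -193753 / 36992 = -5.24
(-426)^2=181476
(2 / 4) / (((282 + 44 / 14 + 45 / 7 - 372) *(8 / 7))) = -49 / 9008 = -0.01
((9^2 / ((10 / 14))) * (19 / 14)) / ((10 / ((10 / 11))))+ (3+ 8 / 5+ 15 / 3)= 519 / 22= 23.59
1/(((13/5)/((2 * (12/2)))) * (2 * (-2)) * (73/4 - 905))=60/46111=0.00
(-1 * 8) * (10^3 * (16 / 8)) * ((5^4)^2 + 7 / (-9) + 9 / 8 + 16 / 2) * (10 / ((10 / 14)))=-787516828000 / 9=-87501869777.78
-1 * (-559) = 559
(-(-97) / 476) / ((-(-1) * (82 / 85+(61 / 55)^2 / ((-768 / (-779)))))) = 56337600 / 611643781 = 0.09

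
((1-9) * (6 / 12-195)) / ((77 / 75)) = 116700 / 77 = 1515.58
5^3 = 125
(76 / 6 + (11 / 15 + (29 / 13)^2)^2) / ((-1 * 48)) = -145447763 / 154229400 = -0.94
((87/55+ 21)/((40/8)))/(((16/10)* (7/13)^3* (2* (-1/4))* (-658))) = 1364337/24826340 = 0.05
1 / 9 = 0.11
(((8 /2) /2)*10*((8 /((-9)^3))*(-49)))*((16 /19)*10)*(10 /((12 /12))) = 12544000 /13851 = 905.64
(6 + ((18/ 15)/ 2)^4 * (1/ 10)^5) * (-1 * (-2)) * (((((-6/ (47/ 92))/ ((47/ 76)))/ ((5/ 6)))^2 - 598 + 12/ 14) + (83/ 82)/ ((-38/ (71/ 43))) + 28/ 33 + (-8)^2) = -6121004485766788719102761/ 39331281041215625000000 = -155.63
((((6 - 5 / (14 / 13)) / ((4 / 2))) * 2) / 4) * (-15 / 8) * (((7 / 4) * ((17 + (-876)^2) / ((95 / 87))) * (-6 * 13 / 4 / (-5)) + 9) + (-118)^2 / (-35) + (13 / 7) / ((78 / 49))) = -382722438583 / 125440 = -3051039.85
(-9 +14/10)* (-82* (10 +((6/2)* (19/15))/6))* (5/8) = 248501/60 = 4141.68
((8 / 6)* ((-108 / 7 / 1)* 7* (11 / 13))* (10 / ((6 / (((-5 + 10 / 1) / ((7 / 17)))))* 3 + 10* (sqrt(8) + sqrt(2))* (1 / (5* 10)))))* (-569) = 5362711200 / 7709 -2170621200* sqrt(2) / 7709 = 297443.15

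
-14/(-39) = 14/39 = 0.36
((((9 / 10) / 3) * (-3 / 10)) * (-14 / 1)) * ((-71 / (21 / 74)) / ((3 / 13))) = -34151 / 25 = -1366.04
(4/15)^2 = 16/225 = 0.07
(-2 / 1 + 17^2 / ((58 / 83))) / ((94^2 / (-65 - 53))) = -1408389 / 256244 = -5.50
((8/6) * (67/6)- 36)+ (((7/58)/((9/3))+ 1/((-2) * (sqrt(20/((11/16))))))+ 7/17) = -183329/8874- sqrt(55)/80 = -20.75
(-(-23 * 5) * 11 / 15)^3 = 16194277 / 27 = 599788.04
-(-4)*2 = 8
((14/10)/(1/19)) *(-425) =-11305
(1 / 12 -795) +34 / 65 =-619627 / 780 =-794.39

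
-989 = -989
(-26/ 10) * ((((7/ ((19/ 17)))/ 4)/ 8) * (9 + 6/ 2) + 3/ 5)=-29133/ 3800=-7.67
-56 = -56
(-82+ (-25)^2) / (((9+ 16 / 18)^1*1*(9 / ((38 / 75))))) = 6878 / 2225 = 3.09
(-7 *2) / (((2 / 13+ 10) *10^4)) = -91 / 660000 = -0.00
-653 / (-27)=653 / 27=24.19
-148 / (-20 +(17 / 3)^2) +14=194 / 109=1.78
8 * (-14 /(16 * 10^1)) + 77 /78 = 56 /195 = 0.29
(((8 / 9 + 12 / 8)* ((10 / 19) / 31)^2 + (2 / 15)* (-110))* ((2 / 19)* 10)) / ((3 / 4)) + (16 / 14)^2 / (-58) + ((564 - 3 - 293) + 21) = 268.39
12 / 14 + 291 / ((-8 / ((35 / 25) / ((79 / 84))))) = -294699 / 5530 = -53.29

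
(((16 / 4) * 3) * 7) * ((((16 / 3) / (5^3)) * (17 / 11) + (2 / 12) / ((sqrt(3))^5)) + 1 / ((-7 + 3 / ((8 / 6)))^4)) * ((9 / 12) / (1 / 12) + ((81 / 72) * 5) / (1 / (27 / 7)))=191 * sqrt(3) / 12 + 31374596664 / 179191375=202.66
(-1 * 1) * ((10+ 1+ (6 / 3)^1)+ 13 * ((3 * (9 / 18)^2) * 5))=-247 / 4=-61.75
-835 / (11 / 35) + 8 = -29137 / 11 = -2648.82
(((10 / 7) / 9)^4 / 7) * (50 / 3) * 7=500000 / 47258883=0.01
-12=-12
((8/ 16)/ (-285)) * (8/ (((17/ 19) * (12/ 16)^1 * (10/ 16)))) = -128/ 3825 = -0.03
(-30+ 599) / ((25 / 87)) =49503 / 25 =1980.12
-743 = -743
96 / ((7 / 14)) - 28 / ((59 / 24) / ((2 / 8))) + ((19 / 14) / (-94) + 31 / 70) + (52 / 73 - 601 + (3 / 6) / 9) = -104740905053 / 255060540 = -410.65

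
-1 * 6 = -6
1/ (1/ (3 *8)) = 24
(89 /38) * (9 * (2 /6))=267 /38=7.03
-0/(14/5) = 0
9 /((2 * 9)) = 1 /2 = 0.50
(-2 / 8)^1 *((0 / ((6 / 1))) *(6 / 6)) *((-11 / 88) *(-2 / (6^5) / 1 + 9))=0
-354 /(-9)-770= -2192 /3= -730.67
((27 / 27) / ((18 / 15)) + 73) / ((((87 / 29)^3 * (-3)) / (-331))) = 146633 / 486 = 301.71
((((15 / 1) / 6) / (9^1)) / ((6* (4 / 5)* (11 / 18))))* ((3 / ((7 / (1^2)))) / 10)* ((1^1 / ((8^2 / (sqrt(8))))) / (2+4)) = 5* sqrt(2) / 236544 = 0.00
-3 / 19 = -0.16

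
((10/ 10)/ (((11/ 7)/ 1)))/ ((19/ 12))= 0.40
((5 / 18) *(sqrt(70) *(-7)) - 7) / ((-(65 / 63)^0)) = 7 + 35 *sqrt(70) / 18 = 23.27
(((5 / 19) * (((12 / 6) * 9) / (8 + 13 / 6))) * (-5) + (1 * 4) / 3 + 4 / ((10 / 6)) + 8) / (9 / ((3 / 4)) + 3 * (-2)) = 81742 / 52155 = 1.57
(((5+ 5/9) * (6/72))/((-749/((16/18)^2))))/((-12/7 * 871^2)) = 200/532586465307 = 0.00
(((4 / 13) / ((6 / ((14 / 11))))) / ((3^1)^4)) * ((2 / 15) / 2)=28 / 521235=0.00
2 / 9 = 0.22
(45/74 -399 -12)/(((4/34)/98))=-25297377/74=-341856.45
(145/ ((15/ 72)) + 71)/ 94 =8.16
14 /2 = 7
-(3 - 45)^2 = -1764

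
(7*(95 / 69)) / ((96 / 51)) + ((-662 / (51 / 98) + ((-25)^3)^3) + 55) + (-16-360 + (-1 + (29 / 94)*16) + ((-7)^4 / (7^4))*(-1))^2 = -3814697127660.34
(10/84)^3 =125/74088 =0.00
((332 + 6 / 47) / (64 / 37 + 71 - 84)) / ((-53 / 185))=106850450 / 1038747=102.86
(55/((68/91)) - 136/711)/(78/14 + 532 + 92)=24845149/213069636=0.12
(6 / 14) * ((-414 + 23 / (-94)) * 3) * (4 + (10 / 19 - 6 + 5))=-23480217 / 12502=-1878.12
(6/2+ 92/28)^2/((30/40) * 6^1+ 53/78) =37752/4949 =7.63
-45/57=-15/19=-0.79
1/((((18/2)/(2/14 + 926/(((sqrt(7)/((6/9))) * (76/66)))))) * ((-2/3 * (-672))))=0.05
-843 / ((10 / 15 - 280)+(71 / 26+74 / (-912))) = 1665768 / 546727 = 3.05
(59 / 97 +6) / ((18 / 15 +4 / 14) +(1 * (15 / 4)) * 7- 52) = -89740 / 329509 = -0.27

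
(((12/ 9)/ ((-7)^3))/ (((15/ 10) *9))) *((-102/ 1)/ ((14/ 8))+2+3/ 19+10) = 16360/ 1231713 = 0.01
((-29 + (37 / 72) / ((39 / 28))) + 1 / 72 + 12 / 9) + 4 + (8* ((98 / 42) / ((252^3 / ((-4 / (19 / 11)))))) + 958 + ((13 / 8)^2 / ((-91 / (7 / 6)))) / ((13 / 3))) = 3166853036995 / 3388065408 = 934.71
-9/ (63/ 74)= -74/ 7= -10.57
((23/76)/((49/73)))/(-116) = -1679/431984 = -0.00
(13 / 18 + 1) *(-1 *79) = -2449 / 18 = -136.06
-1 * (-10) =10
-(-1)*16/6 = 8/3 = 2.67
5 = 5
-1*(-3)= 3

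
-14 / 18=-7 / 9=-0.78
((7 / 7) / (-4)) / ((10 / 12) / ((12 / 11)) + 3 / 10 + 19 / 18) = -0.12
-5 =-5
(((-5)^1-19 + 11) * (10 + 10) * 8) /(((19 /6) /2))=-24960 /19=-1313.68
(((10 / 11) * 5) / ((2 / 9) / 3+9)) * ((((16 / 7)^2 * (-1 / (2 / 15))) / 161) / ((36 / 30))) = -432000 / 4252171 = -0.10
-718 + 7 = -711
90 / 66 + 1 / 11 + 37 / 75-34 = -26443 / 825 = -32.05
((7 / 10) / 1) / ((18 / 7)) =0.27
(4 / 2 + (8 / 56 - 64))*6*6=-15588 / 7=-2226.86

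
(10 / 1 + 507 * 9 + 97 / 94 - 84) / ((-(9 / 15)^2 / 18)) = -10551575 / 47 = -224501.60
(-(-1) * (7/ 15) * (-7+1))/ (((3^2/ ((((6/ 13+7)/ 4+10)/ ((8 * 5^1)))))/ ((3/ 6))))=-4319/ 93600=-0.05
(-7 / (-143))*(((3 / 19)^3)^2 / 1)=5103 / 6727560983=0.00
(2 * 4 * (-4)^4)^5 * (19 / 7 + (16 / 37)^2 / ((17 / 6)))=16318847292972520701952 / 162911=100170321789029106.09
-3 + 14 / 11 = -19 / 11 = -1.73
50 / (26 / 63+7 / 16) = 50400 / 857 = 58.81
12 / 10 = 6 / 5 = 1.20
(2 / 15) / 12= 1 / 90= 0.01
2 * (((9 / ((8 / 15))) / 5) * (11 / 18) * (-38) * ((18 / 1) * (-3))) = 16929 / 2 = 8464.50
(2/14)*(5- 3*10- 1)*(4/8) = -13/7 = -1.86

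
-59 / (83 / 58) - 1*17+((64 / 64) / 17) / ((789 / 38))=-64821875 / 1113279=-58.23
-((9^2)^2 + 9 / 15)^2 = -1076364864 / 25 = -43054594.56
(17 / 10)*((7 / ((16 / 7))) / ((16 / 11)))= 9163 / 2560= 3.58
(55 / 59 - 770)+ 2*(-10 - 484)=-103667 / 59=-1757.07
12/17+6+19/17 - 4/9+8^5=5014633/153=32775.38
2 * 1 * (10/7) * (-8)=-160/7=-22.86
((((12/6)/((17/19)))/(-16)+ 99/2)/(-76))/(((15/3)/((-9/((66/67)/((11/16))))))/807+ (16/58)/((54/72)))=-31577972139/17835470848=-1.77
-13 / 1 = -13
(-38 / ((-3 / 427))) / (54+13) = 16226 / 201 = 80.73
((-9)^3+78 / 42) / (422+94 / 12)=-30540 / 18053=-1.69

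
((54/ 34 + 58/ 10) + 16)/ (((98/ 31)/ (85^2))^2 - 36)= -293316540125/ 451483203224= -0.65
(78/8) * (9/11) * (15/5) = 23.93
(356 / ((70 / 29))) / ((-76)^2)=2581 / 101080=0.03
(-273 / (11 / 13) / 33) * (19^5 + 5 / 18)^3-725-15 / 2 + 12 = -148423796037620250841.14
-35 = -35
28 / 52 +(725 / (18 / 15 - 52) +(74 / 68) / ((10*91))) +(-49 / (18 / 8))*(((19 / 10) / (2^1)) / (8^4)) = -99492393907 / 7242633216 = -13.74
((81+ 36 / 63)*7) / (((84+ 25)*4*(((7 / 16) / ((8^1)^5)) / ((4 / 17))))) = 299368448 / 12971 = 23079.83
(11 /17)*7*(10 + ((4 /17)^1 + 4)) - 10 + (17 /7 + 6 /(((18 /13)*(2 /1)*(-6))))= 4118057 /72828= 56.54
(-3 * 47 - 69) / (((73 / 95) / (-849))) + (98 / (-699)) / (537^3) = 232021.23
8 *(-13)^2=1352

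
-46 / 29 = -1.59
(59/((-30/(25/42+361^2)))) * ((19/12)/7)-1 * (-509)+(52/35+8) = -6080924819/105840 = -57453.94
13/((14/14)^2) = 13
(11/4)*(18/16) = 99/32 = 3.09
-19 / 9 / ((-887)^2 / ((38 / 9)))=-722 / 63728289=-0.00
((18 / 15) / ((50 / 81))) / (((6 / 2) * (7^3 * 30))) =27 / 428750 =0.00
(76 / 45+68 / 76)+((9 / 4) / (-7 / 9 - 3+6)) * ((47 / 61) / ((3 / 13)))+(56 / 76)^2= 103170769 / 15855120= 6.51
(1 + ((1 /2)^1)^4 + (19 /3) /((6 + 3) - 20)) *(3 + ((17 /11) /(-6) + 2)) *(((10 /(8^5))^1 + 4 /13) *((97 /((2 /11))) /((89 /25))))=1421861038825 /13345226752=106.54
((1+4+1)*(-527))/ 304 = -10.40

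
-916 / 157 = -5.83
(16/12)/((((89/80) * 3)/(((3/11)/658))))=160/966273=0.00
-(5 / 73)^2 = -0.00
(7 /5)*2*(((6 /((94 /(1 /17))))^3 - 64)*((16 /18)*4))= -14625082532032 /22953707955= -637.16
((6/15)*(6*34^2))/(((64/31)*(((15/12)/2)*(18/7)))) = 62713/75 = 836.17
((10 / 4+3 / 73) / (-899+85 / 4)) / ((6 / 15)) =-1855 / 256303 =-0.01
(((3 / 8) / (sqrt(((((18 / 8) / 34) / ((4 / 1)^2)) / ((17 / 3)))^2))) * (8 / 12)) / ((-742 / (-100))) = 462400 / 10017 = 46.16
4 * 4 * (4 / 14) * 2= 9.14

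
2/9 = 0.22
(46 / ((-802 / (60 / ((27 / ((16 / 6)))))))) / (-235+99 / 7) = 12880 / 8369271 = 0.00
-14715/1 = -14715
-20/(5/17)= -68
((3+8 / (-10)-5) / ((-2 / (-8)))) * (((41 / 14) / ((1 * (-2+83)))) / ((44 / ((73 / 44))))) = -2993 / 196020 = -0.02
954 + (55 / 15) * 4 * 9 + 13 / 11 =11959 / 11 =1087.18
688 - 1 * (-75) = 763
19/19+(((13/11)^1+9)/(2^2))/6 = 47/33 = 1.42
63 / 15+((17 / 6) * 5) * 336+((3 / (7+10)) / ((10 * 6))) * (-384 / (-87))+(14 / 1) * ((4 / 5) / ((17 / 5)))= 2350381 / 493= 4767.51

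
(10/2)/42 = 5/42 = 0.12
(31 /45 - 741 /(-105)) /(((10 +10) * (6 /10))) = 122 /189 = 0.65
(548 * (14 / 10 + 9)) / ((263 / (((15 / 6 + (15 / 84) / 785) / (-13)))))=-6023068 / 1445185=-4.17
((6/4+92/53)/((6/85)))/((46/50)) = 728875/14628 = 49.83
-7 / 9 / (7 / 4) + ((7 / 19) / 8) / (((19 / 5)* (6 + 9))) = -11531 / 25992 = -0.44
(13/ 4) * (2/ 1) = 13/ 2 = 6.50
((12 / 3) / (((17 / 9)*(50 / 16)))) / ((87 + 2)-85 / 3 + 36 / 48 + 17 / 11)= 38016 / 3532175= 0.01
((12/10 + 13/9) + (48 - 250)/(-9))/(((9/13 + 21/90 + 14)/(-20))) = -587080/17463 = -33.62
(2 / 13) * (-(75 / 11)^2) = -11250 / 1573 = -7.15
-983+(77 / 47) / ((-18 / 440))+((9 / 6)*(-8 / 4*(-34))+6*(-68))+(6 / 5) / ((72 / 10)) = -1124233 / 846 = -1328.88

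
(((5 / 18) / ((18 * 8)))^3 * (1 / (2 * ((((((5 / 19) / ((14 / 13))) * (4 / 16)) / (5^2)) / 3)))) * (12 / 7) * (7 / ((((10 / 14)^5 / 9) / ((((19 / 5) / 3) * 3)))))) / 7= 6067327 / 4367001600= 0.00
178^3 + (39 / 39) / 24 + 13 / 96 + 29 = 541418993 / 96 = 5639781.18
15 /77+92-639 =-42104 /77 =-546.81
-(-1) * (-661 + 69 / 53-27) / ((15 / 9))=-21837 / 53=-412.02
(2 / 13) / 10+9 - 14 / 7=456 / 65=7.02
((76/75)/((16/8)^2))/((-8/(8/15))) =-19/1125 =-0.02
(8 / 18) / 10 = 0.04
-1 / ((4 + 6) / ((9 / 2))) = -9 / 20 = -0.45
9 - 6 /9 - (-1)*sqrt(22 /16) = sqrt(22) /4+25 /3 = 9.51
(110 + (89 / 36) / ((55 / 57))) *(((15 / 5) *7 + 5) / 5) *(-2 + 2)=0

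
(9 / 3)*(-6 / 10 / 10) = -9 / 50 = -0.18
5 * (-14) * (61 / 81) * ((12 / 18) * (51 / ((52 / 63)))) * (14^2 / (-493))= 2929220 / 3393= 863.31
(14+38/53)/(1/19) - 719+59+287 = -93.38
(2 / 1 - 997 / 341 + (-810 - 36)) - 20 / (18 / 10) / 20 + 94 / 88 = -10390543 / 12276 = -846.41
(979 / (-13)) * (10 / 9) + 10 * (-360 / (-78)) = -4390 / 117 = -37.52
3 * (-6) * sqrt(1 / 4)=-9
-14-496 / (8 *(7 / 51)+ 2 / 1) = -174.10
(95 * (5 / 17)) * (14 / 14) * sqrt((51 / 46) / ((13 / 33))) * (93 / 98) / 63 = 14725 * sqrt(111826) / 6973876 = 0.71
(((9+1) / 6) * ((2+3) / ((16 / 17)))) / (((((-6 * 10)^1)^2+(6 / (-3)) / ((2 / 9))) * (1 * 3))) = 425 / 517104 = 0.00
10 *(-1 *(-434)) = 4340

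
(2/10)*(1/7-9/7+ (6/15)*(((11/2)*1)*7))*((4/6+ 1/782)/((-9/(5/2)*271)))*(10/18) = -0.00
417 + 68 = 485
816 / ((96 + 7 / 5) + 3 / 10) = 8160 / 977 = 8.35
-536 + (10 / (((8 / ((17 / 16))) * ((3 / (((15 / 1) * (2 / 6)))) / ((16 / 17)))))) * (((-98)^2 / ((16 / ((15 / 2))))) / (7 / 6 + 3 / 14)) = 5805217 / 928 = 6255.62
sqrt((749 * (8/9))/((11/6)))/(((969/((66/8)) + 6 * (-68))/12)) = -4 * sqrt(24717)/799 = -0.79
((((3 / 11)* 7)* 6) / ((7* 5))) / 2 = 9 / 55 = 0.16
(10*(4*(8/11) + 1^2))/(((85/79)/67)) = 455198/187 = 2434.21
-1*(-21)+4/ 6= 65/ 3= 21.67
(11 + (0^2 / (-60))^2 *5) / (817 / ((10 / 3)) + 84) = 110 / 3291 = 0.03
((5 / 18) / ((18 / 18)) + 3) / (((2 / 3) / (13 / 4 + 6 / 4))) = 1121 / 48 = 23.35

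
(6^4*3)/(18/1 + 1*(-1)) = 3888/17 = 228.71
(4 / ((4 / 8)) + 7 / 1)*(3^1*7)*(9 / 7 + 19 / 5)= 1602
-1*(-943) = 943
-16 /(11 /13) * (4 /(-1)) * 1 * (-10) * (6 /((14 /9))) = -224640 /77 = -2917.40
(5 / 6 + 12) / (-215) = -77 / 1290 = -0.06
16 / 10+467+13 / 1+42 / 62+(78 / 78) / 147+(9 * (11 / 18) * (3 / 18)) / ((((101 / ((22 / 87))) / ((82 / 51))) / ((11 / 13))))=64019024705471 / 132740420085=482.29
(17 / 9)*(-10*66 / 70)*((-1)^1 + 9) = -2992 / 21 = -142.48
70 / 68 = 35 / 34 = 1.03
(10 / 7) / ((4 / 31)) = 155 / 14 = 11.07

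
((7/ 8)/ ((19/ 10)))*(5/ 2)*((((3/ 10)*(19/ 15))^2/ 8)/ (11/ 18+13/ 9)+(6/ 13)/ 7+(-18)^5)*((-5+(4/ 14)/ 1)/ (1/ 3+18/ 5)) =6298553452389759/ 2415620480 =2607426.75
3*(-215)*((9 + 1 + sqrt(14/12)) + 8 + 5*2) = -18060 -215*sqrt(42)/2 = -18756.68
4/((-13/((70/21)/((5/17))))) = -136/39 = -3.49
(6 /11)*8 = 48 /11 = 4.36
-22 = -22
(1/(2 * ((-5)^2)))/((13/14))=7/325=0.02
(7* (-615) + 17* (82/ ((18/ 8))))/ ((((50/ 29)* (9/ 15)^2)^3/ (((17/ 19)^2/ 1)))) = -233789076149/ 18948168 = -12338.35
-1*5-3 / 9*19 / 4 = -79 / 12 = -6.58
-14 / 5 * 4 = -56 / 5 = -11.20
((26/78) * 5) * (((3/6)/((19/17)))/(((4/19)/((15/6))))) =425/48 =8.85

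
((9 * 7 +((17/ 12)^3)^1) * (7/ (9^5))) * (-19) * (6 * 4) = -15132341/ 4251528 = -3.56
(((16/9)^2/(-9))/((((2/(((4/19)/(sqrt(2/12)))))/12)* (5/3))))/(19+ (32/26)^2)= -346112* sqrt(6)/26678565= -0.03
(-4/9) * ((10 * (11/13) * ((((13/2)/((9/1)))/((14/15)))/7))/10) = -55/1323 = -0.04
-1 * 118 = -118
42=42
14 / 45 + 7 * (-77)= -24241 / 45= -538.69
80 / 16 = 5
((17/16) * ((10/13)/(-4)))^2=7225/173056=0.04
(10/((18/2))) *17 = 170/9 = 18.89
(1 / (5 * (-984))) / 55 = -1 / 270600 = -0.00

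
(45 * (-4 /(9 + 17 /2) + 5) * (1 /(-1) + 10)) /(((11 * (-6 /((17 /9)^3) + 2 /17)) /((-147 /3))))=465207057 /41756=11141.08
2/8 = 1/4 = 0.25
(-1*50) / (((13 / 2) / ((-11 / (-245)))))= -220 / 637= -0.35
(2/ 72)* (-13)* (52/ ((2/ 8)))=-676/ 9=-75.11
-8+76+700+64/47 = 36160/47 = 769.36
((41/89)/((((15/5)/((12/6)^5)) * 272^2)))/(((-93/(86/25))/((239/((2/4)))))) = -421357/358807950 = -0.00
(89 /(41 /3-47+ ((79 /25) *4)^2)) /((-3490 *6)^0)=166875 /237068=0.70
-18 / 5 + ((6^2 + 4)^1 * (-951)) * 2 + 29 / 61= -23205353 / 305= -76083.12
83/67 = 1.24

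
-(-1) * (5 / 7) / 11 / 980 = 1 / 15092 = 0.00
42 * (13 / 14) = 39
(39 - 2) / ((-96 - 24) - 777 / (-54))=-666 / 1901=-0.35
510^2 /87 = 86700 /29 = 2989.66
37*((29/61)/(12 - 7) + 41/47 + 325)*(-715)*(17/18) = -140099738207/17202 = -8144386.59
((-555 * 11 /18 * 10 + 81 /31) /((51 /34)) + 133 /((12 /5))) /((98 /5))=-1756865 /15624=-112.45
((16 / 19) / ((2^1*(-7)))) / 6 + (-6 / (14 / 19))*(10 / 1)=-4642 / 57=-81.44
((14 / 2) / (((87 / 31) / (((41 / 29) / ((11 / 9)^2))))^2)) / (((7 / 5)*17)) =0.03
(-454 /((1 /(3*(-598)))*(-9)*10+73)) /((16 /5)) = -339365 /174736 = -1.94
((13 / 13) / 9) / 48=1 / 432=0.00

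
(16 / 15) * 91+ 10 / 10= 1471 / 15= 98.07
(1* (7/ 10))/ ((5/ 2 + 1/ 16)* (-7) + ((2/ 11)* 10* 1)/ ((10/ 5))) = -616/ 14985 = -0.04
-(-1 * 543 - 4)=547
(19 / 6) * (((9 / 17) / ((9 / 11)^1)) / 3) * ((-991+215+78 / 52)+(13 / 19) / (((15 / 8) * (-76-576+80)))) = -4856119 / 9180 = -528.99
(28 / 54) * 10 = 140 / 27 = 5.19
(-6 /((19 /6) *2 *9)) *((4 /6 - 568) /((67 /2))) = 6808 /3819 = 1.78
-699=-699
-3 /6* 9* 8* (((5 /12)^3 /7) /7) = -0.05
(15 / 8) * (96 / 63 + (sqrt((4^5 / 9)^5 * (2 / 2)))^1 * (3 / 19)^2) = 146865620 / 22743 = 6457.62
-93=-93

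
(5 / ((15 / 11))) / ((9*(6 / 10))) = 55 / 81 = 0.68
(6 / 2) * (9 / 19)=27 / 19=1.42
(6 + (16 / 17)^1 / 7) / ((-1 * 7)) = -730 / 833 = -0.88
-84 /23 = -3.65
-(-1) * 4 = 4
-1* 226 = -226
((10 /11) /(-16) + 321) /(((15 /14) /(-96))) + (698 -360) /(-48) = -37967887 /1320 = -28763.55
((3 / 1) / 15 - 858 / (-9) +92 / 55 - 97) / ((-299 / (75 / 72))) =-0.00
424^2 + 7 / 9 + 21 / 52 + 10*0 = 84135721 / 468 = 179777.18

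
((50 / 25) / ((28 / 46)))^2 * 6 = 3174 / 49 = 64.78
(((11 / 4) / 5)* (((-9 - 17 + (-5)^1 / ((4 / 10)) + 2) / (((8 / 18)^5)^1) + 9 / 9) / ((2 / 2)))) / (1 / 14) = -331756733 / 20480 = -16199.06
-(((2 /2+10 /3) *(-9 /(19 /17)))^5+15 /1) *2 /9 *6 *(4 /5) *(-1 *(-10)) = 551859133.81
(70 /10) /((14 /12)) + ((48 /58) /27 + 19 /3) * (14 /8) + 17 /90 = 10049 /580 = 17.33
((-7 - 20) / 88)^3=-19683 / 681472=-0.03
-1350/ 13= -103.85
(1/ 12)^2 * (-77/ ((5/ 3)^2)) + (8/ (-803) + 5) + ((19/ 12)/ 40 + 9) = 26666899/ 1927200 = 13.84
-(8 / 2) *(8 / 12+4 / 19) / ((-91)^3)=200 / 42953547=0.00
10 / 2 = 5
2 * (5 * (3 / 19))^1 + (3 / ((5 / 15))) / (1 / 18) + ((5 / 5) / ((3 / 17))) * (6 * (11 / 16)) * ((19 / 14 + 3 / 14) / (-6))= 1005205 / 6384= 157.46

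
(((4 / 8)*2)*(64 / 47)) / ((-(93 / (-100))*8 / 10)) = 1.83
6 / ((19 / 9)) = 54 / 19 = 2.84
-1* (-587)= 587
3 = 3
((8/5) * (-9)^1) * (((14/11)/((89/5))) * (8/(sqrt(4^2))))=-2016/979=-2.06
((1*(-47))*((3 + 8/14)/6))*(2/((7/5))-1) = -1175/98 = -11.99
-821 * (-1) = 821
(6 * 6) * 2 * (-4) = -288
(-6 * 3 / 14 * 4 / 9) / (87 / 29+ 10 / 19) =-76 / 469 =-0.16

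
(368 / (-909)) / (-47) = 368 / 42723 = 0.01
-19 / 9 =-2.11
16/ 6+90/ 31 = 518/ 93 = 5.57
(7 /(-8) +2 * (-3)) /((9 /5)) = -275 /72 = -3.82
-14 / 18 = -7 / 9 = -0.78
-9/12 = -3/4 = -0.75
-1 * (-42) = 42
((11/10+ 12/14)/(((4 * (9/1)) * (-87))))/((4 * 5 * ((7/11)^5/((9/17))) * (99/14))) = -2005817/89487190800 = -0.00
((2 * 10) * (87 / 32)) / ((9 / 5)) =725 / 24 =30.21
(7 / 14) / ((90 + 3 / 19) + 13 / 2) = 19 / 3673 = 0.01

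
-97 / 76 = -1.28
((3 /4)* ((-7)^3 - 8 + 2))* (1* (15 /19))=-15705 /76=-206.64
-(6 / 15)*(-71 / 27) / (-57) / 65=-142 / 500175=-0.00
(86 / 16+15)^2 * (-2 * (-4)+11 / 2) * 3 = 2152089 / 128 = 16813.20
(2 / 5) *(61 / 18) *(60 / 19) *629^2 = 96536404 / 57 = 1693621.12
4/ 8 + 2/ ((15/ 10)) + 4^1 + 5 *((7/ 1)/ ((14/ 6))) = 125/ 6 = 20.83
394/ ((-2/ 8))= -1576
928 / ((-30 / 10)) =-928 / 3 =-309.33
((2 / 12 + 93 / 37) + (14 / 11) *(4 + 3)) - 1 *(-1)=30743 / 2442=12.59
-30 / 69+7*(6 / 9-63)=-30137 / 69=-436.77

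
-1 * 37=-37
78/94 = 0.83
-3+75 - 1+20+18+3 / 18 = 655 / 6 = 109.17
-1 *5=-5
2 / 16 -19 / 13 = -139 / 104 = -1.34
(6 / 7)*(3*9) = 23.14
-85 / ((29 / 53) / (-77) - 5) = 16.98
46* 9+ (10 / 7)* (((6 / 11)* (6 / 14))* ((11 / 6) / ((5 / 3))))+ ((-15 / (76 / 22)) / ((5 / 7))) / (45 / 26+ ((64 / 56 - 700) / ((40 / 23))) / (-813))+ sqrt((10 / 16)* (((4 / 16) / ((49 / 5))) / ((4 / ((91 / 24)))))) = 5* sqrt(273) / 672+ 630858866067 / 1532567512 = 411.76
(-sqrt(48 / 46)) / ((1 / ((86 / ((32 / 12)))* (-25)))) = 3225* sqrt(138) / 46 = 823.59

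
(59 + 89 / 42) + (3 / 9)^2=7715 / 126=61.23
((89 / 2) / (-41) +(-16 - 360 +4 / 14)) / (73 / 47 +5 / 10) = -10165301 / 55391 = -183.52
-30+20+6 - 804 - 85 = -893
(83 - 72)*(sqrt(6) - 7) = -77 + 11*sqrt(6) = -50.06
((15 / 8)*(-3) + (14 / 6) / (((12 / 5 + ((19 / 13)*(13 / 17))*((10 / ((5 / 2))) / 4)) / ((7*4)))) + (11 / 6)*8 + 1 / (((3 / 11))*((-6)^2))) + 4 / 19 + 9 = 45313055 / 1227096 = 36.93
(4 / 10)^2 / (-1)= -4 / 25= -0.16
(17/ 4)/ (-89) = -17/ 356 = -0.05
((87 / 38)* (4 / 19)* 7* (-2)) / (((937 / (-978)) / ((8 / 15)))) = 6353088 / 1691285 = 3.76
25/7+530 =3735/7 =533.57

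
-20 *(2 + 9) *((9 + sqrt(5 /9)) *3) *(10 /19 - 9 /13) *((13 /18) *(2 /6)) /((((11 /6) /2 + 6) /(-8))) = -432960 /1577 - 144320 *sqrt(5) /14193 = -297.28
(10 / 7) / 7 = 10 / 49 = 0.20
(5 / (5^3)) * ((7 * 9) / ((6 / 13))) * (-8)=-1092 / 25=-43.68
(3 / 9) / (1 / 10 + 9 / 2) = 5 / 69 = 0.07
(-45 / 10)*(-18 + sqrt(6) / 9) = 81- sqrt(6) / 2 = 79.78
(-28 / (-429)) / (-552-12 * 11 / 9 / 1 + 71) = -28 / 212641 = -0.00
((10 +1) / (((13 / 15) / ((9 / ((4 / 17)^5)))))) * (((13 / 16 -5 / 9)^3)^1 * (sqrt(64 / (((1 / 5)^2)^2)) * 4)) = 98890022853875 / 46006272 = 2149490.03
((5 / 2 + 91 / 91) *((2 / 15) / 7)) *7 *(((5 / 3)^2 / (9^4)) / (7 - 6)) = 35 / 177147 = 0.00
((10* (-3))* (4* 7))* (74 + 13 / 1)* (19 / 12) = -115710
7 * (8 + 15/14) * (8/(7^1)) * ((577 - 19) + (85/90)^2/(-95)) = 2181218777/53865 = 40494.18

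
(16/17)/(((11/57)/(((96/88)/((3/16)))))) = 58368/2057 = 28.38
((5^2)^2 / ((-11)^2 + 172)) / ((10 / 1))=125 / 586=0.21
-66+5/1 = -61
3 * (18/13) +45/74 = 4581/962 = 4.76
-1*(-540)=540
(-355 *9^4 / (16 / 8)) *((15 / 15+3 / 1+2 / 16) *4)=-76862115 / 4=-19215528.75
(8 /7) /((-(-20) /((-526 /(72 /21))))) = -263 /30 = -8.77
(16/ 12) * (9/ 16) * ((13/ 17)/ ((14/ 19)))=741/ 952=0.78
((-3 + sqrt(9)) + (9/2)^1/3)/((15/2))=1/5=0.20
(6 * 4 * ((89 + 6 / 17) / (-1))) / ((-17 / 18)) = 656208 / 289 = 2270.62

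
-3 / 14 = -0.21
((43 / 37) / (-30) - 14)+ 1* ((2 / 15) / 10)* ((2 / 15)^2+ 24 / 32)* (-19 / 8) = -280979773 / 19980000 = -14.06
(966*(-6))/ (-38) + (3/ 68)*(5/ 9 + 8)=592655/ 3876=152.90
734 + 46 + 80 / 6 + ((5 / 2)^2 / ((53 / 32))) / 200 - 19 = 123122 / 159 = 774.35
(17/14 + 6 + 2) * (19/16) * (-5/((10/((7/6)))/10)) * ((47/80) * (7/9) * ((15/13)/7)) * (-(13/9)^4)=20.93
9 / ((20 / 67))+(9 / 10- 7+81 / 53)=25.58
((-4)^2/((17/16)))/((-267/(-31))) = 7936/4539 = 1.75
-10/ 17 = -0.59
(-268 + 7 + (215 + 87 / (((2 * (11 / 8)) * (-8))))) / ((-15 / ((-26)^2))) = 371462 / 165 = 2251.28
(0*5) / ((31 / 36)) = 0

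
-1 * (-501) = 501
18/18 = 1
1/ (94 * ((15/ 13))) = 13/ 1410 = 0.01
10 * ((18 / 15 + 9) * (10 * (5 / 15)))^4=13363360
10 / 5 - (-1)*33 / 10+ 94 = 993 / 10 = 99.30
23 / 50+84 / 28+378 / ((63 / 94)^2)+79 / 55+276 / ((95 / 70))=230376107 / 219450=1049.79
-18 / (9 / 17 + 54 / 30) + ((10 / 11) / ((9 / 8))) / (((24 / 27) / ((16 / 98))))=-4085 / 539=-7.58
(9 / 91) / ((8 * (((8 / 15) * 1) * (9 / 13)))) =15 / 448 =0.03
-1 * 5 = -5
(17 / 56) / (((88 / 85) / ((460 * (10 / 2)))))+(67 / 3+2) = 2582561 / 3696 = 698.74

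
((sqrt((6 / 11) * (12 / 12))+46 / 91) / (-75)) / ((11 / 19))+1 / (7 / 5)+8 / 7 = 19793 / 10725 - 19 * sqrt(66) / 9075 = 1.83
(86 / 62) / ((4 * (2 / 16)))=2.77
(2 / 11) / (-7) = -2 / 77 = -0.03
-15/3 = -5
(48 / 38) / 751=24 / 14269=0.00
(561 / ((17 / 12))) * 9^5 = 23383404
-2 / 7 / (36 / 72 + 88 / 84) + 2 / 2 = 53 / 65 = 0.82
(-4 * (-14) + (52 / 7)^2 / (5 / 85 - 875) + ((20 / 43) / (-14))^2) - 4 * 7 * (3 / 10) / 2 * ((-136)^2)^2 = -4840672309698002252 / 3368998185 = -1436828411.26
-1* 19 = -19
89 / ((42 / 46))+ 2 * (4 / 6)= 2075 / 21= 98.81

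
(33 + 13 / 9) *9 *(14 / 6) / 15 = 434 / 9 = 48.22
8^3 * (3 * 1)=1536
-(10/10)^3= -1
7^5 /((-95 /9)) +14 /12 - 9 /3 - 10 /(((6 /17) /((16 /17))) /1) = -307941 /190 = -1620.74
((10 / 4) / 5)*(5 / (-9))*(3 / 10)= -1 / 12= -0.08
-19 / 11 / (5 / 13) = -247 / 55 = -4.49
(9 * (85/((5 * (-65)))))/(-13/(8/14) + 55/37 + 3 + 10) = 22644/79495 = 0.28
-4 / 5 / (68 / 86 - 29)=172 / 6065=0.03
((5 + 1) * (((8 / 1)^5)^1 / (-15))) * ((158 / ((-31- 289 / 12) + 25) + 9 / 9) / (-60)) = -5029888 / 5415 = -928.88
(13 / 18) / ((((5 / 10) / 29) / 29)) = 10933 / 9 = 1214.78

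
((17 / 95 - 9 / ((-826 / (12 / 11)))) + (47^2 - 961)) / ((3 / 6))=1077400882 / 431585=2496.38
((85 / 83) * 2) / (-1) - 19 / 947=-162567 / 78601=-2.07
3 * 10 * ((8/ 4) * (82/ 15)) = 328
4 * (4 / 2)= 8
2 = 2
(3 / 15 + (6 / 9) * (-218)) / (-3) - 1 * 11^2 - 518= -26578 / 45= -590.62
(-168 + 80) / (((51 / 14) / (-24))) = 9856 / 17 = 579.76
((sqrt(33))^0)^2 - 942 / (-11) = 953 / 11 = 86.64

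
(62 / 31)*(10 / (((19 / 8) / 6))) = 960 / 19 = 50.53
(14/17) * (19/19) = 14/17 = 0.82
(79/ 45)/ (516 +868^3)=79/ 29428764660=0.00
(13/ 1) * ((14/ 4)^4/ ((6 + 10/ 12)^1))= 93639/ 328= 285.48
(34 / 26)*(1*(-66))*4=-4488 / 13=-345.23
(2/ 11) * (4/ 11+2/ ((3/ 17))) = 772/ 363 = 2.13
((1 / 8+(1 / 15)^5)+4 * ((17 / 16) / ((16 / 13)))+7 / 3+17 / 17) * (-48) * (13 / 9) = -4366660207 / 9112500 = -479.19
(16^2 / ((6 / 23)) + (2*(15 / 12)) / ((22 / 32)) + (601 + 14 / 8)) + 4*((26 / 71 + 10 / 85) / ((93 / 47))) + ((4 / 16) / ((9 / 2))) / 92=1082837875745 / 681588072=1588.70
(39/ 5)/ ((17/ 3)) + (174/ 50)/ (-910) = 1.37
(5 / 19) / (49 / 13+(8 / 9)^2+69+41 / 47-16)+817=817.00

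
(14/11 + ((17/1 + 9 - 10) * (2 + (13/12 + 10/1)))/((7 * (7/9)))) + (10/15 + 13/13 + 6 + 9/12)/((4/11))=1626509/25872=62.87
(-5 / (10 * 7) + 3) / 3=41 / 42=0.98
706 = 706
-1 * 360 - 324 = -684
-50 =-50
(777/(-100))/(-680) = 777/68000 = 0.01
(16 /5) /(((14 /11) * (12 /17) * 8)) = 187 /420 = 0.45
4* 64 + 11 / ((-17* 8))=34805 / 136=255.92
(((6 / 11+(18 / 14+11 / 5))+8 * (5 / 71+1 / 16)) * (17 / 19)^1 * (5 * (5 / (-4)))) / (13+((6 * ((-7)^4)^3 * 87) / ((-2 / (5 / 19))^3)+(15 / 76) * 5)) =8546355515 / 4937488188397475788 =0.00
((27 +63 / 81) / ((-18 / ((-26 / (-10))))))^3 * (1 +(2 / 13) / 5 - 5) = 45418750 / 177147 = 256.39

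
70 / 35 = 2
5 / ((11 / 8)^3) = 2560 / 1331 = 1.92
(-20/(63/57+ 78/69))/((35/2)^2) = -6992/239365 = -0.03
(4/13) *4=16/13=1.23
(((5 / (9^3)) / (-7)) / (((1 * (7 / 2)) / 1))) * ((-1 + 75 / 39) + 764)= -0.21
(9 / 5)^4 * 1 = 6561 / 625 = 10.50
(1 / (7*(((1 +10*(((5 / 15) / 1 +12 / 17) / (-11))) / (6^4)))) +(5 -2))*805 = 83686305 / 31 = 2699558.23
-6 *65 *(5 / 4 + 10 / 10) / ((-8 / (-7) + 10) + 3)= -1365 / 22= -62.05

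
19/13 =1.46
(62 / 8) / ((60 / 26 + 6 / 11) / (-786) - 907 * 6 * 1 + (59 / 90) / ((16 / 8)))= -26132535 / 18349004473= -0.00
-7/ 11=-0.64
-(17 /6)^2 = -289 /36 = -8.03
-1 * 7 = -7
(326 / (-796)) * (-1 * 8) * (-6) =-3912 / 199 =-19.66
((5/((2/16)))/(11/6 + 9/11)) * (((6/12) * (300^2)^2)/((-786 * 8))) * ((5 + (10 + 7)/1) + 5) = -240570000000/917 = -262344601.96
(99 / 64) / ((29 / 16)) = 99 / 116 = 0.85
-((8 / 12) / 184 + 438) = -120889 / 276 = -438.00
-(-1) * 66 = 66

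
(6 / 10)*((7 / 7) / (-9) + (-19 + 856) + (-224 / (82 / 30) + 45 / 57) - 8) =1048463 / 2337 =448.64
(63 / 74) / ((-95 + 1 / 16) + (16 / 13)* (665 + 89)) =56 / 54797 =0.00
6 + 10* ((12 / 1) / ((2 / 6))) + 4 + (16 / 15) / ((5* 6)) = 83258 / 225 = 370.04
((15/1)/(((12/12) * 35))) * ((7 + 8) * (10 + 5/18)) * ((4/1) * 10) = 18500/7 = 2642.86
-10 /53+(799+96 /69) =975447 /1219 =800.20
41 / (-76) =-41 / 76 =-0.54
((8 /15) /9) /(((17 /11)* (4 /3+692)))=11 /198900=0.00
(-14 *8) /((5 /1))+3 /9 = -331 /15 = -22.07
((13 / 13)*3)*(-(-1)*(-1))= -3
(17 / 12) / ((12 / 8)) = 17 / 18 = 0.94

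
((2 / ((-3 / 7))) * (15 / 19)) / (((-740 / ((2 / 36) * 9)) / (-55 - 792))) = -5929 / 2812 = -2.11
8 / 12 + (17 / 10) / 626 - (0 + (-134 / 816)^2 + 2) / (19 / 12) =-251948161 / 412483920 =-0.61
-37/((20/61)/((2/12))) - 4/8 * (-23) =-877/120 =-7.31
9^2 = 81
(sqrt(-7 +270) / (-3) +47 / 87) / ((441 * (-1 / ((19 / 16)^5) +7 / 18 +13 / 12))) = -0.01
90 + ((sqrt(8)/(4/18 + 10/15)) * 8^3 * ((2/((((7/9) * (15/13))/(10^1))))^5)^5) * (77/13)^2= 90 + 5552212808367645174798390694296535284285344008938002055168 * sqrt(2)/27368747340080916343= 286897115063649066940848600000000000000.00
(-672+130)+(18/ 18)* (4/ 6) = -541.33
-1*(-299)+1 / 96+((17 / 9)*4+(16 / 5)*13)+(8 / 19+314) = 18128381 / 27360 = 662.59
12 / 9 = 4 / 3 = 1.33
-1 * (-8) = 8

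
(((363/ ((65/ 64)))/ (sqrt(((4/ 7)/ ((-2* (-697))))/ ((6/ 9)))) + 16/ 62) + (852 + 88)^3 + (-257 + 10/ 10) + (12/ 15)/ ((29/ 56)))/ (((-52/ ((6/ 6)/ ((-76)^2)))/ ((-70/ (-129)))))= -75971853377/ 50628084-1694* sqrt(14637)/ 7870161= -1500.61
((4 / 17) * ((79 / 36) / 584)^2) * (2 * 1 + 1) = 6241 / 626178816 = 0.00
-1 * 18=-18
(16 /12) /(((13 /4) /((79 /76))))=316 /741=0.43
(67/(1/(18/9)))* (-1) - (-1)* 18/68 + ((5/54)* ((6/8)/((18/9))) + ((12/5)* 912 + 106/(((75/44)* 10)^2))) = 2055.46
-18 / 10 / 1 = -1.80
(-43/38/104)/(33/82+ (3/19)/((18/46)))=-5289/391768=-0.01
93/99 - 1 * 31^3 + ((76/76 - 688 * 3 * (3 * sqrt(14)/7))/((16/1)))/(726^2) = -251226015743/8433216 - 43 * sqrt(14)/409948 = -29790.06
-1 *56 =-56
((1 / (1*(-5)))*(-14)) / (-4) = -7 / 10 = -0.70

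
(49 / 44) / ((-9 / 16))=-196 / 99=-1.98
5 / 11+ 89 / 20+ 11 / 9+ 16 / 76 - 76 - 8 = -2921671 / 37620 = -77.66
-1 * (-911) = 911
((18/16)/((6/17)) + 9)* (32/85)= 78/17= 4.59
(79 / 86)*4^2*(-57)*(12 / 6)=-72048 / 43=-1675.53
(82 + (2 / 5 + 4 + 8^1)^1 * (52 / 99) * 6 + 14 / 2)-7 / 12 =28049 / 220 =127.50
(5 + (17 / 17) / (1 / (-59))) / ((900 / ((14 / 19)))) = -21 / 475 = -0.04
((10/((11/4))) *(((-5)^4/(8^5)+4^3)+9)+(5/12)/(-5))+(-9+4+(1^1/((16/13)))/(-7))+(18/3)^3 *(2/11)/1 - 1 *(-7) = 306.60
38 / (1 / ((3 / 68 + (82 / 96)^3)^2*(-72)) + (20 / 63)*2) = 1884106332033597 / 29934068102228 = 62.94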